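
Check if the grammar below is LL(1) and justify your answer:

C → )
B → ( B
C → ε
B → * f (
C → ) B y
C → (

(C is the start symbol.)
No. Predict set conflict for C: { ')' }

A grammar is LL(1) if for each non-terminal N with multiple productions, the predict sets of those productions are pairwise disjoint, where PREDICT(N → α) = (FIRST(α) \ {ε}) ∪ (FOLLOW(N) if α ⇒* ε).

Relevant sets:
  FOLLOW(C) = { $ }

For C:
  PREDICT(C → ')') = { ')' }
  PREDICT(C → ε) = { $ }
  PREDICT(C → ')' B y) = { ')' }
  PREDICT(C → '(') = { '(' }
For B:
  PREDICT(B → '(' B) = { '(' }
  PREDICT(B → '*' f '(') = { '*' }

Conflict found: Predict set conflict for C: { ')' }
The grammar is NOT LL(1).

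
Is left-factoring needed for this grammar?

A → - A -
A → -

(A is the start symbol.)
Left-factoring is needed when two productions for the same non-terminal
share a common prefix on the right-hand side.

Productions for A:
  A → - A -
  A → -

Found common prefix '-' in productions for A

Answer: Yes, A has productions with common prefix '-'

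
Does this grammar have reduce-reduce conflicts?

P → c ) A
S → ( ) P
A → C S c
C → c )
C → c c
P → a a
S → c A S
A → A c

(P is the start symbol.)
A reduce-reduce conflict occurs when an LR(0) state has two complete items [A → α .] and [B → β .] — both call for a reduction, and with no lookahead the parser cannot choose between them.

Augment with P' → P and build the canonical LR(0) collection (I0 = CLOSURE({[P' → . P]}), then GOTO on every symbol after a dot until no new states appear). It has 21 states:
  I0: { [P → . a a], [P → . c ) A], [P' → . P] }  — shift
  I1: { [P' → P .] }  — accept
  I2: { [P → a . a] }  — shift
  I3: { [P → c . ) A] }  — shift
  I4: { [A → . A c], [A → . C S c], [C → . c )], [C → . c c], [P → c ) . A] }  — shift
  I5: { [A → A . c], [P → c ) A .] }  — shift, reduce
  I6: { [A → C . S c], [S → . ( ) P], [S → . c A S] }  — shift
  I7: { [C → c . )], [C → c . c] }  — shift
  I8: { [C → c ) .] }  — reduce
  I9: { [C → c c .] }  — reduce
  I10: { [S → ( . ) P] }  — shift
  I11: { [A → C S . c] }  — shift
  I12: { [A → . A c], [A → . C S c], [C → . c )], [C → . c c], [S → c . A S] }  — shift
  I13: { [A → A . c], [S → . ( ) P], [S → . c A S], [S → c A . S] }  — shift
  I14: { [S → c A S .] }  — reduce
  I15: { [A → . A c], [A → . C S c], [A → A c .], [C → . c )], [C → . c c], [S → c . A S] }  — shift, reduce
  I16: { [A → C S c .] }  — reduce
  I17: { [P → . a a], [P → . c ) A], [S → ( ) . P] }  — shift
  I18: { [S → ( ) P .] }  — reduce
  I19: { [A → A c .] }  — reduce
  I20: { [P → a a .] }  — reduce

No state contains more than one complete item.

Answer: No reduce-reduce conflicts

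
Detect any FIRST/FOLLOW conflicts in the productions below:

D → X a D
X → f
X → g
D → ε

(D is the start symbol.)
No FIRST/FOLLOW conflicts.

Nullable non-terminals: D.
FIRST sets used below: FIRST(X) = { 'f', 'g' }

D: nullable alternative(s) D → ε; FOLLOW(D) = { $ }
  D → X a D: FIRST \ {ε} = { 'f', 'g' } — disjoint from FOLLOW(D)
  D → ε: FIRST \ {ε} = { } — this is the only nullable alternative, skip

X has no nullable alternative, so no FIRST/FOLLOW check is needed there.

No FIRST/FOLLOW conflicts found.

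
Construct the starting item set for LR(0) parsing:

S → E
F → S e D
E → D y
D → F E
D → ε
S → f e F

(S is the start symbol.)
{ [D → . F E], [D → .], [E → . D y], [F → . S e D], [S → . E], [S → . f e F], [S' → . S] }

First, augment the grammar with S' → S
I₀ = CLOSURE({ [S' → . S] }):
  [S' → . S] has the dot before S: add [S → . E], [S → . f e F]
  [S → . E] has the dot before E: add [E → . D y]
  [E → . D y] has the dot before D: add [D → . F E], [D → .]
  [D → . F E] has the dot before F: add [F → . S e D]
No further items can be added.

I₀ = { [D → . F E], [D → .], [E → . D y], [F → . S e D], [S → . E], [S → . f e F], [S' → . S] }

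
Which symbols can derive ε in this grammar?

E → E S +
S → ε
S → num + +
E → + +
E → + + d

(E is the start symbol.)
{ 'S' }

A non-terminal is nullable if it can derive ε (the empty string): either it has an ε-production, or it has a production whose right-hand side consists entirely of nullable non-terminals.

ε-productions: S → ε
So S is immediately nullable.
No further non-terminal can be added: every production for the remaining non-terminals contains a terminal or a non-nullable non-terminal.
Nullable = { 'S' }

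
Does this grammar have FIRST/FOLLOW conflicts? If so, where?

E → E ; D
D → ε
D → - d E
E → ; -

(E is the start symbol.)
No FIRST/FOLLOW conflicts.

A FIRST/FOLLOW conflict occurs when a non-terminal N has a nullable alternative N → β (β ⇒* ε) and another alternative N → α with FIRST(α) ∩ FOLLOW(N) ≠ ∅: on such a lookahead the parser cannot decide between expanding α and letting N vanish via β.

Nullable non-terminals: D.

D: nullable alternative(s) D → ε; FOLLOW(D) = { $, ';' }
  D → ε: FIRST \ {ε} = { } — this is the only nullable alternative, skip
  D → - d E: FIRST \ {ε} = { '-' } — disjoint from FOLLOW(D)

E has no nullable alternative, so no FIRST/FOLLOW check is needed there.

No FIRST/FOLLOW conflicts found.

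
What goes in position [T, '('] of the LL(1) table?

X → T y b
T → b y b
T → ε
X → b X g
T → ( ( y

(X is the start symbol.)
To find M[T, '('], we find productions for T where '(' is in the predict set (PREDICT(N → α) = (FIRST(α) \ {ε}) ∪ (FOLLOW(N) if α ⇒* ε)).

Relevant sets:
  FOLLOW(T) = { 'y' }

T → b y b: PREDICT = { 'b' }
T → ε: PREDICT = { 'y' }
T → ( ( y: PREDICT = { '(' }
  '(' is in predict set, so this production goes in M[T, '(']

M[T, '('] = T → ( ( y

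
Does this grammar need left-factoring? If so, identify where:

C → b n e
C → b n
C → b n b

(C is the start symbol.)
Yes, C has productions with common prefix 'b n'

Left-factoring is needed when two productions for the same non-terminal
share a common prefix on the right-hand side.

Productions for C:
  C → b n e
  C → b n
  C → b n b

Found common prefix 'b n' in productions for C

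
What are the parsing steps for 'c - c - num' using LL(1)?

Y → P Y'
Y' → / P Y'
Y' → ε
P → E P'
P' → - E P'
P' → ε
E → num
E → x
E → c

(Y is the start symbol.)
Stack is shown with the top on the left.

Stack        Input          Action
----------------------------------
Y $          c - c - num $  output Y → P Y'
P Y' $       c - c - num $  output P → E P'
E P' Y' $    c - c - num $  output E → c
c P' Y' $    c - c - num $  match 'c'
P' Y' $      - c - num $    output P' → - E P'
- E P' Y' $  - c - num $    match '-'
E P' Y' $    c - num $      output E → c
c P' Y' $    c - num $      match 'c'
P' Y' $      - num $        output P' → - E P'
- E P' Y' $  - num $        match '-'
E P' Y' $    num $          output E → num
num P' Y' $  num $          match 'num'
P' Y' $      $              output P' → ε
Y' $         $              output Y' → ε
$            $              accept

The string is accepted.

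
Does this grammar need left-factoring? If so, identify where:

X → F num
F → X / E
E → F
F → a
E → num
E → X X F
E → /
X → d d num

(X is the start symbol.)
No, left-factoring is not needed

Left-factoring is needed when two productions for the same non-terminal
share a common prefix on the right-hand side.

Productions for X:
  X → F num
  X → d d num
Productions for F:
  F → X / E
  F → a
Productions for E:
  E → F
  E → num
  E → X X F
  E → /

No common prefixes found.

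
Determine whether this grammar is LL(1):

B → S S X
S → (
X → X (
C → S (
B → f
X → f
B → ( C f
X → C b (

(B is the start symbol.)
No. Predict set conflict for B: { '(' }

Relevant sets:
  FIRST(S) = { '(' }
  FIRST(X) = { '(', 'f' }
  FIRST(C) = { '(' }

For B:
  PREDICT(B → S S X) = { '(' }
  PREDICT(B → f) = { 'f' }
  PREDICT(B → '(' C f) = { '(' }
For X:
  PREDICT(X → X '(') = { '(', 'f' }
  PREDICT(X → f) = { 'f' }
  PREDICT(X → C b '(') = { '(' }
S, C have a single production, so nothing to check there.

Conflict found: Predict set conflict for B: { '(' }
The grammar is NOT LL(1).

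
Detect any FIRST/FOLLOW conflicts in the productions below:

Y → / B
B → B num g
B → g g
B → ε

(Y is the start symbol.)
A FIRST/FOLLOW conflict occurs when a non-terminal N has a nullable alternative N → β (β ⇒* ε) and another alternative N → α with FIRST(α) ∩ FOLLOW(N) ≠ ∅: on such a lookahead the parser cannot decide between expanding α and letting N vanish via β.

Nullable non-terminals: B.
FIRST sets used below: FIRST(B) = { 'g', 'num', ε }

B: nullable alternative(s) B → ε; FOLLOW(B) = { $, 'num' }
  B → B num g: FIRST \ {ε} = { 'g', 'num' } — overlaps FOLLOW(B) on { 'num' }: CONFLICT
  B → g g: FIRST \ {ε} = { 'g' } — disjoint from FOLLOW(B)
  B → ε: FIRST \ {ε} = { } — this is the only nullable alternative, skip

Y has no nullable alternative, so no FIRST/FOLLOW check is needed there.

So the grammar has 1 FIRST/FOLLOW conflict (marked CONFLICT above).

Answer: Yes. B → B num g with FOLLOW(B) on { 'num' }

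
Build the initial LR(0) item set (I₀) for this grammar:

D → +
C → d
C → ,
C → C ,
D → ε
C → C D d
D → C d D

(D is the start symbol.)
First, augment the grammar with D' → D
I₀ = CLOSURE({ [D' → . D] }):
  [D' → . D] has the dot before D: add [D → . +], [D → .], [D → . C d D]
  [D → . C d D] has the dot before C: add [C → . d], [C → . ,], [C → . C ,], [C → . C D d]
No further items can be added.

I₀ = { [C → . ,], [C → . C ,], [C → . C D d], [C → . d], [D → . +], [D → . C d D], [D → .], [D' → . D] }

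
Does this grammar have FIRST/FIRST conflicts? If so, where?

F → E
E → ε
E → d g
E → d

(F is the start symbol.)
Yes. E → d g / E → d on { 'd' }

A FIRST/FIRST conflict occurs when two productions N → α and N → β for the same non-terminal have FIRST(α) ∩ FIRST(β) ≠ ∅ (with ε ∈ FIRST of a nullable right-hand side, so two nullable alternatives also conflict).

Productions for E:
  E → ε: FIRST = { ε }
  E → d g: FIRST = { 'd' }
  E → d: FIRST = { 'd' }
F has only one production, so no FIRST/FIRST conflict is possible there.

Conflict for E: E → d g and E → d
  Overlap: { 'd' }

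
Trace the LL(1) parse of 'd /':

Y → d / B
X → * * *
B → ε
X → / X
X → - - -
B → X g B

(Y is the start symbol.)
Stack is shown with the top on the left.

Stack    Input  Action
----------------------
Y $      d / $  output Y → d / B
d / B $  d / $  match 'd'
/ B $    / $    match '/'
B $      $      output B → ε
$        $      accept

The string is accepted.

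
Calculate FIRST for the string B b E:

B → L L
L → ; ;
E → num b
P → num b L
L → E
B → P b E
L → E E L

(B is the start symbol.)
FIRST sets of the non-terminals involved (from the grammar, by fixed-point iteration):
  FIRST(B) = { ';', 'num' }

To compute FIRST(B b E), process the symbols left to right:
Symbol B is a non-terminal. Add FIRST(B) \ {ε} = { ';', 'num' }
B is not nullable (ε ∉ FIRST(B)), so stop here.
FIRST(B b E) = { ';', 'num' }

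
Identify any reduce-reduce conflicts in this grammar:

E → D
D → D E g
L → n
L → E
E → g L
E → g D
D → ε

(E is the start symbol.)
Augment with E' → E and build the canonical LR(0) collection (I0 = CLOSURE({[E' → . E]}), then GOTO on every symbol after a dot until no new states appear). It has 10 states:
  I0: { [D → . D E g], [D → .], [E → . D], [E → . g D], [E → . g L], [E' → . E] }  — shift, reduce
  I1: { [D → . D E g], [D → .], [D → D . E g], [E → . D], [E → . g D], [E → . g L], [E → D .] }  — shift, 2 reduces
  I2: { [E' → E .] }  — accept
  I3: { [D → . D E g], [D → .], [E → . D], [E → . g D], [E → . g L], [E → g . D], [E → g . L], [L → . E], [L → . n] }  — shift, reduce
  I4: { [D → . D E g], [D → .], [D → D . E g], [E → . D], [E → . g D], [E → . g L], [E → D .], [E → g D .] }  — shift, 3 reduces
  I5: { [L → E .] }  — reduce
  I6: { [E → g L .] }  — reduce
  I7: { [L → n .] }  — reduce
  I8: { [D → D E . g] }  — shift
  I9: { [D → D E g .] }  — reduce

I1 contains complete items [D → .], [E → D .] — reduce-reduce conflict.
I4 contains complete items [D → .], [E → D .], [E → g D .] — reduce-reduce conflict.

Answer: Yes — I1: [D → .] vs [E → D .]; I4: [D → .] vs [E → D .]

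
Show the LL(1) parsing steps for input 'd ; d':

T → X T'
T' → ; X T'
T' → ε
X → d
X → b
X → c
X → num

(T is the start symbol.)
LL(1) parsing maintains a stack (initially the start symbol over $) and the input. At each step: if the stack top is a terminal, match it against the current input token; if it is a non-terminal N, replace it with the RHS of M[N, lookahead] (the unique production whose predict set contains the lookahead).

Stack is shown with the top on the left.

Stack     Input    Action
-------------------------
T $       d ; d $  output T → X T'
X T' $    d ; d $  output X → d
d T' $    d ; d $  match 'd'
T' $      ; d $    output T' → ; X T'
; X T' $  ; d $    match ';'
X T' $    d $      output X → d
d T' $    d $      match 'd'
T' $      $        output T' → ε
$         $        accept

The string is accepted.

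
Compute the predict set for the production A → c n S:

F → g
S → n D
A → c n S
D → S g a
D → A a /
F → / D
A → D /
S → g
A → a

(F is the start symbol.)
PREDICT(A → c n S) = (FIRST(RHS) \ {ε}) ∪ (FOLLOW(A) if ε ∈ FIRST(RHS), i.e. RHS ⇒* ε)
FIRST(c n S) = { 'c' }
ε ∉ FIRST(c n S), so FOLLOW(A) is not added.
PREDICT(A → c n S) = { 'c' }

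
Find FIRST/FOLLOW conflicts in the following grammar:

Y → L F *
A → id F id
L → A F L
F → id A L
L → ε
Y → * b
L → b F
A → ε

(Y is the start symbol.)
Yes. A → id F id with FOLLOW(A) on { 'id' }; L → A F L with FOLLOW(L) on { 'id' }; L → b F with FOLLOW(L) on { 'b' }

A FIRST/FOLLOW conflict occurs when a non-terminal N has a nullable alternative N → β (β ⇒* ε) and another alternative N → α with FIRST(α) ∩ FOLLOW(N) ≠ ∅: on such a lookahead the parser cannot decide between expanding α and letting N vanish via β.

Nullable non-terminals: A, L.
FIRST sets used below: FIRST(A) = { 'id', ε }, FIRST(F) = { 'id' }

A: nullable alternative(s) A → ε; FOLLOW(A) = { '*', 'b', 'id' }
  A → id F id: FIRST \ {ε} = { 'id' } — overlaps FOLLOW(A) on { 'id' }: CONFLICT
  A → ε: FIRST \ {ε} = { } — this is the only nullable alternative, skip

L: nullable alternative(s) L → ε; FOLLOW(L) = { '*', 'b', 'id' }
  L → A F L: FIRST \ {ε} = { 'id' } — overlaps FOLLOW(L) on { 'id' }: CONFLICT
  L → ε: FIRST \ {ε} = { } — this is the only nullable alternative, skip
  L → b F: FIRST \ {ε} = { 'b' } — overlaps FOLLOW(L) on { 'b' }: CONFLICT

F, Y have no nullable alternative, so no FIRST/FOLLOW check is needed there.

So the grammar has 3 FIRST/FOLLOW conflicts (marked CONFLICT above).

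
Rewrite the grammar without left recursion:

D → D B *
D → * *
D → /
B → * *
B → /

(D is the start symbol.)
D is directly left-recursive. The standard transformation for
  A → A α₁ | ... | A α_m | β₁ | ... | β_n
is
  A  → β₁ A' | ... | β_n A'
  A' → α₁ A' | ... | α_m A' | ε

D → * * becomes D → * * D'
D → / becomes D → / D'
D → D B * becomes D' → B * D'
Add D' → ε

Productions for other non-terminals are unchanged:
  B → * *
  B → /

Resulting grammar:
D → * * D'
D → / D'
D' → B * D'
D' → ε
B → * *
B → /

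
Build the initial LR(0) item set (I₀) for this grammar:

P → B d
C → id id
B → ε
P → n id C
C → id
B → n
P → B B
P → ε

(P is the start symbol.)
{ [B → . n], [B → .], [P → . B B], [P → . B d], [P → . n id C], [P → .], [P' → . P] }

First, augment the grammar with P' → P
I₀ = CLOSURE({ [P' → . P] }):
  [P' → . P] has the dot before P: add [P → . B d], [P → . n id C], [P → . B B], [P → .]
  [P → . B d] has the dot before B: add [B → .], [B → . n]
No further items can be added.

I₀ = { [B → . n], [B → .], [P → . B B], [P → . B d], [P → . n id C], [P → .], [P' → . P] }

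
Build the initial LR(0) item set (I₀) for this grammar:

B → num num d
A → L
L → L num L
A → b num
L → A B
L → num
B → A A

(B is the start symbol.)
{ [A → . L], [A → . b num], [B → . A A], [B → . num num d], [B' → . B], [L → . A B], [L → . L num L], [L → . num] }

First, augment the grammar with B' → B
I₀ = CLOSURE({ [B' → . B] }):
  [B' → . B] has the dot before B: add [B → . num num d], [B → . A A]
  [B → . A A] has the dot before A: add [A → . L], [A → . b num]
  [A → . L] has the dot before L: add [L → . L num L], [L → . A B], [L → . num]
No further items can be added.

I₀ = { [A → . L], [A → . b num], [B → . A A], [B → . num num d], [B' → . B], [L → . A B], [L → . L num L], [L → . num] }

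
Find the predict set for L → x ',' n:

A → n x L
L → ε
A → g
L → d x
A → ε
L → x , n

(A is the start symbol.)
{ 'x' }

PREDICT(L → x ',' n) = (FIRST(RHS) \ {ε}) ∪ (FOLLOW(L) if ε ∈ FIRST(RHS), i.e. RHS ⇒* ε)
FIRST(x ',' n) = { 'x' }
ε ∉ FIRST(x ',' n), so FOLLOW(L) is not added.
PREDICT(L → x ',' n) = { 'x' }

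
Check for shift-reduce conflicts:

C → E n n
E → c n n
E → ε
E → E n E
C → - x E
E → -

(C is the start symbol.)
Yes — I0: [E → .] vs [C → . - x E]; I1: [E → - .] vs [C → - . x E]; I7: [E → .] vs [C → E n . n]; I9: [E → E n E .] vs [E → E . n E]; I11: [E → .] vs [E → . -]; I12: [E → .] vs [E → . -]; I13: [C → - x E .] vs [E → E . n E]

Augment with C' → C and build the canonical LR(0) collection (I0 = CLOSURE({[C' → . C]}), then GOTO on every symbol after a dot until no new states appear). It has 14 states:
  I0: { [C → . - x E], [C → . E n n], [C' → . C], [E → . -], [E → . E n E], [E → . c n n], [E → .] }  — shift, reduce
  I1: { [C → - . x E], [E → - .] }  — shift, reduce
  I2: { [C' → C .] }  — accept
  I3: { [C → E . n n], [E → E . n E] }  — shift
  I4: { [E → c . n n] }  — shift
  I5: { [E → c n . n] }  — shift
  I6: { [E → c n n .] }  — reduce
  I7: { [C → E n . n], [E → . -], [E → . E n E], [E → . c n n], [E → .], [E → E n . E] }  — shift, reduce
  I8: { [E → - .] }  — reduce
  I9: { [E → E . n E], [E → E n E .] }  — shift, reduce
  I10: { [C → E n n .] }  — reduce
  I11: { [E → . -], [E → . E n E], [E → . c n n], [E → .], [E → E n . E] }  — shift, reduce
  I12: { [C → - x . E], [E → . -], [E → . E n E], [E → . c n n], [E → .] }  — shift, reduce
  I13: { [C → - x E .], [E → E . n E] }  — shift, reduce

I0 contains reduce item [E → .] and shift items [C → . - x E], [E → . -], [E → . c n n] — shift-reduce conflict.
I1 contains reduce item [E → - .] and shift item [C → - . x E] — shift-reduce conflict.
I7 contains reduce item [E → .] and shift items [C → E n . n], [E → . -], [E → . c n n] — shift-reduce conflict.
I9 contains reduce item [E → E n E .] and shift item [E → E . n E] — shift-reduce conflict.
I11 contains reduce item [E → .] and shift items [E → . -], [E → . c n n] — shift-reduce conflict.
I12 contains reduce item [E → .] and shift items [E → . -], [E → . c n n] — shift-reduce conflict.
I13 contains reduce item [C → - x E .] and shift item [E → E . n E] — shift-reduce conflict.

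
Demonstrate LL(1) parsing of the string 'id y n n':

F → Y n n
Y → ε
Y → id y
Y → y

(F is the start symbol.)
LL(1) parsing maintains a stack (initially the start symbol over $) and the input. At each step: if the stack top is a terminal, match it against the current input token; if it is a non-terminal N, replace it with the RHS of M[N, lookahead] (the unique production whose predict set contains the lookahead).

Stack is shown with the top on the left.

Stack       Input       Action
------------------------------
F $         id y n n $  output F → Y n n
Y n n $     id y n n $  output Y → id y
id y n n $  id y n n $  match 'id'
y n n $     y n n $     match 'y'
n n $       n n $       match 'n'
n $         n $         match 'n'
$           $           accept

The string is accepted.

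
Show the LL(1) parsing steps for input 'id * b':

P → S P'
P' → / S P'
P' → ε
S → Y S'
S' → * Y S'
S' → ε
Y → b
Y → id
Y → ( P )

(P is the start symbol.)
LL(1) parsing maintains a stack (initially the start symbol over $) and the input. At each step: if the stack top is a terminal, match it against the current input token; if it is a non-terminal N, replace it with the RHS of M[N, lookahead] (the unique production whose predict set contains the lookahead).

Stack is shown with the top on the left.

Stack        Input     Action
-----------------------------
P $          id * b $  output P → S P'
S P' $       id * b $  output S → Y S'
Y S' P' $    id * b $  output Y → id
id S' P' $   id * b $  match 'id'
S' P' $      * b $     output S' → * Y S'
* Y S' P' $  * b $     match '*'
Y S' P' $    b $       output Y → b
b S' P' $    b $       match 'b'
S' P' $      $         output S' → ε
P' $         $         output P' → ε
$            $         accept

The string is accepted.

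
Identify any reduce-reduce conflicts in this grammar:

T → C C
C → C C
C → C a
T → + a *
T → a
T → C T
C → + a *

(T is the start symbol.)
Augment with T' → T and build the canonical LR(0) collection (I0 = CLOSURE({[T' → . T]}), then GOTO on every symbol after a dot until no new states appear). It has 10 states:
  I0: { [C → . + a *], [C → . C C], [C → . C a], [T → . + a *], [T → . C C], [T → . C T], [T → . a], [T' → . T] }  — shift
  I1: { [C → + . a *], [T → + . a *] }  — shift
  I2: { [C → . + a *], [C → . C C], [C → . C a], [C → C . C], [C → C . a], [T → . + a *], [T → . C C], [T → . C T], [T → . a], [T → C . C], [T → C . T] }  — shift
  I3: { [T' → T .] }  — accept
  I4: { [T → a .] }  — reduce
  I5: { [C → . + a *], [C → . C C], [C → . C a], [C → C . C], [C → C . a], [C → C C .], [T → . + a *], [T → . C C], [T → . C T], [T → . a], [T → C . C], [T → C . T], [T → C C .] }  — shift, 2 reduces
  I6: { [T → C T .] }  — reduce
  I7: { [C → C a .], [T → a .] }  — 2 reduces
  I8: { [C → + a . *], [T → + a . *] }  — shift
  I9: { [C → + a * .], [T → + a * .] }  — 2 reduces

I5 contains complete items [C → C C .], [T → C C .] — reduce-reduce conflict.
I7 contains complete items [C → C a .], [T → a .] — reduce-reduce conflict.
I9 contains complete items [C → + a * .], [T → + a * .] — reduce-reduce conflict.

Answer: Yes — I5: [C → C C .] vs [T → C C .]; I7: [C → C a .] vs [T → a .]; I9: [C → + a * .] vs [T → + a * .]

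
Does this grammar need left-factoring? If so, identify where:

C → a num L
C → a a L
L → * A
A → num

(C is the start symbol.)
Left-factoring is needed when two productions for the same non-terminal
share a common prefix on the right-hand side.

Productions for C:
  C → a num L
  C → a a L

Found common prefix 'a' in productions for C

Answer: Yes, C has productions with common prefix 'a'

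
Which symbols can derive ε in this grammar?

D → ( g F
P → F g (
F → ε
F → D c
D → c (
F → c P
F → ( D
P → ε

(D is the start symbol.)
A non-terminal is nullable if it can derive ε (the empty string): either it has an ε-production, or it has a production whose right-hand side consists entirely of nullable non-terminals.

ε-productions: F → ε, P → ε
So F, P are immediately nullable.
No further non-terminal can be added: every production for the remaining non-terminals contains a terminal or a non-nullable non-terminal.
Nullable = { 'F', 'P' }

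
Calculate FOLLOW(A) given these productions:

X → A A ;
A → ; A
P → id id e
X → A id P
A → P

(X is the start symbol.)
To compute FOLLOW(A), find every occurrence of A on a right-hand side N → α A β: add FIRST(β) \ {ε}, and if β is empty or nullable also add FOLLOW(N). Iterate to a fixed point.

In X → A A ;: A is followed by A ';', add FIRST(A ';') \ {ε} = { ';', 'id' }
In X → A A ;: A is followed by ';', add FIRST(';') \ {ε} = { ';' }
In A → ; A: A is at the end; this adds FOLLOW(A) to itself — nothing new
In X → A id P: A is followed by id P, add FIRST(id P) \ {ε} = { 'id' }

Taking the union: FOLLOW(A) = { ';', 'id' }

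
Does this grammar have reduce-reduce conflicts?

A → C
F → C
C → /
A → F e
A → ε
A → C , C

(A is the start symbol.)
Yes — I3: [A → C .] vs [F → C .]

Augment with A' → A and build the canonical LR(0) collection (I0 = CLOSURE({[A' → . A]}), then GOTO on every symbol after a dot until no new states appear). It has 8 states:
  I0: { [A → . C , C], [A → . C], [A → . F e], [A → .], [A' → . A], [C → . /], [F → . C] }  — shift, reduce
  I1: { [C → / .] }  — reduce
  I2: { [A' → A .] }  — accept
  I3: { [A → C . , C], [A → C .], [F → C .] }  — shift, 2 reduces
  I4: { [A → F . e] }  — shift
  I5: { [A → F e .] }  — reduce
  I6: { [A → C , . C], [C → . /] }  — shift
  I7: { [A → C , C .] }  — reduce

I3 contains complete items [A → C .], [F → C .] — reduce-reduce conflict.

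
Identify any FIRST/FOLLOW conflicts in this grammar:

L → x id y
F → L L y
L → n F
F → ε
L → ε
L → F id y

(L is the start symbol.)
Yes. L → x id y with FOLLOW(L) on { 'x' }; L → n F with FOLLOW(L) on { 'n' }; L → F id y with FOLLOW(L) on { 'id', 'n', 'x', 'y' }; F → L L y with FOLLOW(F) on { 'id', 'n', 'x', 'y' }

A FIRST/FOLLOW conflict occurs when a non-terminal N has a nullable alternative N → β (β ⇒* ε) and another alternative N → α with FIRST(α) ∩ FOLLOW(N) ≠ ∅: on such a lookahead the parser cannot decide between expanding α and letting N vanish via β.

Nullable non-terminals: F, L.
FIRST sets used below: FIRST(L) = { 'id', 'n', 'x', 'y', ε }, FIRST(F) = { 'id', 'n', 'x', 'y', ε }

F: nullable alternative(s) F → ε; FOLLOW(F) = { $, 'id', 'n', 'x', 'y' }
  F → L L y: FIRST \ {ε} = { 'id', 'n', 'x', 'y' } — overlaps FOLLOW(F) on { 'id', 'n', 'x', 'y' }: CONFLICT
  F → ε: FIRST \ {ε} = { } — this is the only nullable alternative, skip

L: nullable alternative(s) L → ε; FOLLOW(L) = { $, 'id', 'n', 'x', 'y' }
  L → x id y: FIRST \ {ε} = { 'x' } — overlaps FOLLOW(L) on { 'x' }: CONFLICT
  L → n F: FIRST \ {ε} = { 'n' } — overlaps FOLLOW(L) on { 'n' }: CONFLICT
  L → ε: FIRST \ {ε} = { } — this is the only nullable alternative, skip
  L → F id y: FIRST \ {ε} = { 'id', 'n', 'x', 'y' } — overlaps FOLLOW(L) on { 'id', 'n', 'x', 'y' }: CONFLICT

So the grammar has 4 FIRST/FOLLOW conflicts (marked CONFLICT above).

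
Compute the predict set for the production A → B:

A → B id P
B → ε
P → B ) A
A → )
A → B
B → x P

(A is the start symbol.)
PREDICT(A → B) = (FIRST(RHS) \ {ε}) ∪ (FOLLOW(A) if ε ∈ FIRST(RHS), i.e. RHS ⇒* ε)
FIRST(B) = { 'x', ε }
FIRST(B) = { 'x', ε }
ε ∈ FIRST(B) (the right-hand side is nullable), so add FOLLOW(A) = { $, ')', 'id' }
PREDICT(A → B) = { $, ')', 'id', 'x' }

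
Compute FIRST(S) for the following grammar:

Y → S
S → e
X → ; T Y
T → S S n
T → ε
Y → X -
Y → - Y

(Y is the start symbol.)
{ 'e' }

To compute FIRST(S), examine every production with S on the left-hand side, reading each right-hand side left to right until a non-nullable symbol is reached.

From S → e:
  - e is a terminal: add 'e' and stop

Collecting: FIRST(S) = { 'e' }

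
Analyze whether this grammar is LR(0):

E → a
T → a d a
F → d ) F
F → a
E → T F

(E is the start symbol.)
No. Shift-reduce conflict between [E → a .] and [T → a . d a]

Augment with E' → E and build the canonical LR(0) collection (I0 = CLOSURE({[E' → . E]}), then GOTO on every symbol after a dot until no new states appear). It has 11 states:
  I0: { [E → . T F], [E → . a], [E' → . E], [T → . a d a] }  — shift
  I1: { [E' → E .] }  — accept
  I2: { [E → T . F], [F → . a], [F → . d ) F] }  — shift
  I3: { [E → a .], [T → a . d a] }  — shift, reduce
  I4: { [T → a d . a] }  — shift
  I5: { [T → a d a .] }  — reduce
  I6: { [E → T F .] }  — reduce
  I7: { [F → a .] }  — reduce
  I8: { [F → d . ) F] }  — shift
  I9: { [F → . a], [F → . d ) F], [F → d ) . F] }  — shift
  I10: { [F → d ) F .] }  — reduce

Conflict in state I3:
  Shift-reduce conflict between [E → a .] and [T → a . d a]
So the grammar is NOT LR(0).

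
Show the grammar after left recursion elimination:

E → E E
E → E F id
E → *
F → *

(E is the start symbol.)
E → * E'
E' → E E'
E' → F id E'
E' → ε
F → *

E is directly left-recursive. The standard transformation for
  A → A α₁ | ... | A α_m | β₁ | ... | β_n
is
  A  → β₁ A' | ... | β_n A'
  A' → α₁ A' | ... | α_m A' | ε

E → * becomes E → * E'
E → E E becomes E' → E E'
E → E F id becomes E' → F id E'
Add E' → ε

Productions for other non-terminals are unchanged:
  F → *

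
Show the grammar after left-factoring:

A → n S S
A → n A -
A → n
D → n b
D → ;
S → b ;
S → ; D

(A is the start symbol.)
Left-factoring transforms A → αβ₁ | αβ₂ into A → αA' and A' → β₁ | β₂
(α is the longest common prefix among the alternatives). Repeat until
no nonterminal has two alternatives with a common prefix.

Round 1: A has alternatives sharing prefix 'n'. Introduce A': A → n A'
  Add: A' → S S
  Add: A' → A -
  Add: A' → ε

No remaining common prefixes — done.

Resulting grammar:
A → n A'
A' → S S
A' → A -
A' → ε
D → n b
D → ;
S → b ;
S → ; D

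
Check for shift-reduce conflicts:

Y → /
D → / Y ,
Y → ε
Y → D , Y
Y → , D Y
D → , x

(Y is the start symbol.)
Yes — I0: [Y → .] vs [D → . , x]; I2: [Y → .] vs [D → . , x]; I5: [Y → .] vs [D → . , x]; I10: [Y → .] vs [D → . , x]; I11: [Y → .] vs [D → . , x]

A shift-reduce conflict occurs when an LR(0) state has both:
  - a complete (reduce) item [A → α .] (dot at the end), and
  - a shift item [B → β . c γ] (dot before a terminal).

Augment with Y' → Y and build the canonical LR(0) collection (I0 = CLOSURE({[Y' → . Y]}), then GOTO on every symbol after a dot until no new states appear). It has 14 states:
  I0: { [D → . , x], [D → . / Y ,], [Y → . , D Y], [Y → . /], [Y → . D , Y], [Y → .], [Y' → . Y] }  — shift, reduce
  I1: { [D → , . x], [D → . , x], [D → . / Y ,], [Y → , . D Y] }  — shift
  I2: { [D → . , x], [D → . / Y ,], [D → / . Y ,], [Y → . , D Y], [Y → . /], [Y → . D , Y], [Y → .], [Y → / .] }  — shift, 2 reduces
  I3: { [Y → D . , Y] }  — shift
  I4: { [Y' → Y .] }  — accept
  I5: { [D → . , x], [D → . / Y ,], [Y → . , D Y], [Y → . /], [Y → . D , Y], [Y → .], [Y → D , . Y] }  — shift, reduce
  I6: { [Y → D , Y .] }  — reduce
  I7: { [D → / Y . ,] }  — shift
  I8: { [D → / Y , .] }  — reduce
  I9: { [D → , . x] }  — shift
  I10: { [D → . , x], [D → . / Y ,], [D → / . Y ,], [Y → . , D Y], [Y → . /], [Y → . D , Y], [Y → .] }  — shift, reduce
  I11: { [D → . , x], [D → . / Y ,], [Y → , D . Y], [Y → . , D Y], [Y → . /], [Y → . D , Y], [Y → .] }  — shift, reduce
  I12: { [D → , x .] }  — reduce
  I13: { [Y → , D Y .] }  — reduce

I0 contains reduce item [Y → .] and shift items [D → . , x], [D → . / Y ,], [Y → . , D Y], [Y → . /] — shift-reduce conflict.
I2 contains reduce items [Y → .], [Y → / .] and shift items [D → . , x], [D → . / Y ,], [Y → . , D Y], [Y → . /] — shift-reduce conflict.
I5 contains reduce item [Y → .] and shift items [D → . , x], [D → . / Y ,], [Y → . , D Y], [Y → . /] — shift-reduce conflict.
I10 contains reduce item [Y → .] and shift items [D → . , x], [D → . / Y ,], [Y → . , D Y], [Y → . /] — shift-reduce conflict.
I11 contains reduce item [Y → .] and shift items [D → . , x], [D → . / Y ,], [Y → . , D Y], [Y → . /] — shift-reduce conflict.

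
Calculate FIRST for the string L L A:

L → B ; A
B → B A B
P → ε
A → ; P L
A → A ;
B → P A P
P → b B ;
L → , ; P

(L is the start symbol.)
FIRST sets of the non-terminals involved (from the grammar, by fixed-point iteration):
  FIRST(L) = { ',', ';', 'b' }

To compute FIRST(L L A), process the symbols left to right:
Symbol L is a non-terminal. Add FIRST(L) \ {ε} = { ',', ';', 'b' }
L is not nullable (ε ∉ FIRST(L)), so stop here.
FIRST(L L A) = { ',', ';', 'b' }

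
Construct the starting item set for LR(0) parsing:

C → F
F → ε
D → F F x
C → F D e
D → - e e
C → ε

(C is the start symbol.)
{ [C → . F D e], [C → . F], [C → .], [C' → . C], [F → .] }

First, augment the grammar with C' → C
I₀ = CLOSURE({ [C' → . C] }):
  [C' → . C] has the dot before C: add [C → . F], [C → . F D e], [C → .]
  [C → . F] has the dot before F: add [F → .]
No further items can be added.

I₀ = { [C → . F D e], [C → . F], [C → .], [C' → . C], [F → .] }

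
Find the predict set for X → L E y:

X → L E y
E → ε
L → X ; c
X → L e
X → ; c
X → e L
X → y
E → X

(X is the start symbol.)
PREDICT(X → L E y) = (FIRST(RHS) \ {ε}) ∪ (FOLLOW(X) if ε ∈ FIRST(RHS), i.e. RHS ⇒* ε)
FIRST(L) = { ';', 'e', 'y' }
FIRST(L E y) = { ';', 'e', 'y' }
ε ∉ FIRST(L E y), so FOLLOW(X) is not added.
PREDICT(X → L E y) = { ';', 'e', 'y' }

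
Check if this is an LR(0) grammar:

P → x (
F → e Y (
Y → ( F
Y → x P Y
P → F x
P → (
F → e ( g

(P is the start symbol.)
A grammar is LR(0) if no state in the canonical LR(0) collection has:
  - both a shift item (dot before a terminal) and a complete item (shift-reduce conflict), or
  - two or more complete items (reduce-reduce conflict; the accept item [P' → P .] counts as a complete item here).

Augment with P' → P and build the canonical LR(0) collection (I0 = CLOSURE({[P' → . P]}), then GOTO on every symbol after a dot until no new states appear). It has 17 states:
  I0: { [F → . e ( g], [F → . e Y (], [P → . (], [P → . F x], [P → . x (], [P' → . P] }  — shift
  I1: { [P → ( .] }  — reduce
  I2: { [P → F . x] }  — shift
  I3: { [P' → P .] }  — accept
  I4: { [F → e . ( g], [F → e . Y (], [Y → . ( F], [Y → . x P Y] }  — shift
  I5: { [P → x . (] }  — shift
  I6: { [P → x ( .] }  — reduce
  I7: { [F → . e ( g], [F → . e Y (], [F → e ( . g], [Y → ( . F] }  — shift
  I8: { [F → e Y . (] }  — shift
  I9: { [F → . e ( g], [F → . e Y (], [P → . (], [P → . F x], [P → . x (], [Y → x . P Y] }  — shift
  I10: { [Y → . ( F], [Y → . x P Y], [Y → x P . Y] }  — shift
  I11: { [F → . e ( g], [F → . e Y (], [Y → ( . F] }  — shift
  I12: { [Y → x P Y .] }  — reduce
  I13: { [Y → ( F .] }  — reduce
  I14: { [F → e Y ( .] }  — reduce
  I15: { [F → e ( g .] }  — reduce
  I16: { [P → F x .] }  — reduce

Every state is either a pure shift/goto state or contains exactly one complete item and nothing to shift — no conflicts. The grammar is LR(0).

Answer: Yes, the grammar is LR(0)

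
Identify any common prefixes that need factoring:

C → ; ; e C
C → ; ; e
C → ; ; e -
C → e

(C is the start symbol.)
Yes, C has productions with common prefix '; ; e'

Left-factoring is needed when two productions for the same non-terminal
share a common prefix on the right-hand side.

Productions for C:
  C → ; ; e C
  C → ; ; e
  C → ; ; e -
  C → e

Found common prefix '; ; e' in productions for C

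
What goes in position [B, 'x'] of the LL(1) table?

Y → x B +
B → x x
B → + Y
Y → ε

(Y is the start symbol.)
B → x x

To find M[B, 'x'], we find productions for B where 'x' is in the predict set (PREDICT(N → α) = (FIRST(α) \ {ε}) ∪ (FOLLOW(N) if α ⇒* ε)).

B → x x: PREDICT = { 'x' }
  'x' is in predict set, so this production goes in M[B, 'x']
B → + Y: PREDICT = { '+' }

M[B, 'x'] = B → x x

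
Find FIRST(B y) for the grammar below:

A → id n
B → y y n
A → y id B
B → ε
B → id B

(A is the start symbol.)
{ 'id', 'y' }

FIRST sets of the non-terminals involved (from the grammar, by fixed-point iteration):
  FIRST(B) = { 'id', 'y', ε }

To compute FIRST(B y), process the symbols left to right:
Symbol B is a non-terminal. Add FIRST(B) \ {ε} = { 'id', 'y' }
B is nullable (ε ∈ FIRST(B)), continue to the next symbol.
Symbol y is a terminal. Add 'y' and stop.
FIRST(B y) = { 'id', 'y' }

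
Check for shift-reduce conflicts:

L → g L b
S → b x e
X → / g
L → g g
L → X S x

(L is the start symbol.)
A shift-reduce conflict occurs when an LR(0) state has both:
  - a complete (reduce) item [A → α .] (dot at the end), and
  - a shift item [B → β . c γ] (dot before a terminal).

Augment with L' → L and build the canonical LR(0) collection (I0 = CLOSURE({[L' → . L]}), then GOTO on every symbol after a dot until no new states appear). It has 14 states:
  I0: { [L → . X S x], [L → . g L b], [L → . g g], [L' → . L], [X → . / g] }  — shift
  I1: { [X → / . g] }  — shift
  I2: { [L' → L .] }  — accept
  I3: { [L → X . S x], [S → . b x e] }  — shift
  I4: { [L → . X S x], [L → . g L b], [L → . g g], [L → g . L b], [L → g . g], [X → . / g] }  — shift
  I5: { [L → g L . b] }  — shift
  I6: { [L → . X S x], [L → . g L b], [L → . g g], [L → g . L b], [L → g . g], [L → g g .], [X → . / g] }  — shift, reduce
  I7: { [L → g L b .] }  — reduce
  I8: { [L → X S . x] }  — shift
  I9: { [S → b . x e] }  — shift
  I10: { [S → b x . e] }  — shift
  I11: { [S → b x e .] }  — reduce
  I12: { [L → X S x .] }  — reduce
  I13: { [X → / g .] }  — reduce

I6 contains reduce item [L → g g .] and shift items [L → . g L b], [L → . g g], [L → g . g], [X → . / g] — shift-reduce conflict.

Answer: Yes — I6: [L → g g .] vs [L → . g L b]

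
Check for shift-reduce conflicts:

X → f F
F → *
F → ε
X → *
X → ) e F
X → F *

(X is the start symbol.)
Yes — I0: [F → .] vs [F → . *]; I5: [F → .] vs [F → . *]; I9: [F → .] vs [F → . *]

Augment with X' → X and build the canonical LR(0) collection (I0 = CLOSURE({[X' → . X]}), then GOTO on every symbol after a dot until no new states appear). It has 11 states:
  I0: { [F → . *], [F → .], [X → . ) e F], [X → . *], [X → . F *], [X → . f F], [X' → . X] }  — shift, reduce
  I1: { [X → ) . e F] }  — shift
  I2: { [F → * .], [X → * .] }  — 2 reduces
  I3: { [X → F . *] }  — shift
  I4: { [X' → X .] }  — accept
  I5: { [F → . *], [F → .], [X → f . F] }  — shift, reduce
  I6: { [F → * .] }  — reduce
  I7: { [X → f F .] }  — reduce
  I8: { [X → F * .] }  — reduce
  I9: { [F → . *], [F → .], [X → ) e . F] }  — shift, reduce
  I10: { [X → ) e F .] }  — reduce

I0 contains reduce item [F → .] and shift items [F → . *], [X → . ) e F], [X → . *], [X → . f F] — shift-reduce conflict.
I5 contains reduce item [F → .] and shift item [F → . *] — shift-reduce conflict.
I9 contains reduce item [F → .] and shift item [F → . *] — shift-reduce conflict.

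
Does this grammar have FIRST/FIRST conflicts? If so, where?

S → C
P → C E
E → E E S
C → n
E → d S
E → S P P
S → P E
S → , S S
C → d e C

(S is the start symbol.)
Yes. S → C / S → P E on { 'd', 'n' }; E → E E S / E → d S on { 'd' }; E → E E S / E → S P P on { ',', 'd', 'n' }; E → d S / E → S P P on { 'd' }

A FIRST/FIRST conflict occurs when two productions N → α and N → β for the same non-terminal have FIRST(α) ∩ FIRST(β) ≠ ∅ (with ε ∈ FIRST of a nullable right-hand side, so two nullable alternatives also conflict).

FIRST sets of the non-terminals at (or reachable through a nullable prefix from) the front of some alternative:
  FIRST(C) = { 'd', 'n' }
  FIRST(P) = { 'd', 'n' }
  FIRST(E) = { ',', 'd', 'n' }
  FIRST(S) = { ',', 'd', 'n' }

Productions for S:
  S → C: FIRST = { 'd', 'n' }
  S → P E: FIRST = { 'd', 'n' }
  S → , S S: FIRST = { ',' }
Productions for E:
  E → E E S: FIRST = { ',', 'd', 'n' }
  E → d S: FIRST = { 'd' }
  E → S P P: FIRST = { ',', 'd', 'n' }
Productions for C:
  C → n: FIRST = { 'n' }
  C → d e C: FIRST = { 'd' }
P has only one production, so no FIRST/FIRST conflict is possible there.

Conflict for S: S → C and S → P E
  Overlap: { 'd', 'n' }
Conflict for E: E → E E S and E → d S
  Overlap: { 'd' }
Conflict for E: E → E E S and E → S P P
  Overlap: { ',', 'd', 'n' }
Conflict for E: E → d S and E → S P P
  Overlap: { 'd' }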